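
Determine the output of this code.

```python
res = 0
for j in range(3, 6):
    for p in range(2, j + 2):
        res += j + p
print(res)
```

j=3,p=2: res = 0+5 = 5
j=3,p=3: res = 5+6 = 11
j=3,p=4: res = 11+7 = 18
j=4,p=2: res = 18+6 = 24
j=4,p=3: res = 24+7 = 31
j=4,p=4: res = 31+8 = 39
j=4,p=5: res = 39+9 = 48
j=5,p=2: res = 48+7 = 55
j=5,p=3: res = 55+8 = 63
j=5,p=4: res = 63+9 = 72
j=5,p=5: res = 72+10 = 82
j=5,p=6: res = 82+11 = 93

93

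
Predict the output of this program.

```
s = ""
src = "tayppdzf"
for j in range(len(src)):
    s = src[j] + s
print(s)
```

j=0: prepend 't' → 't'
j=1: prepend 'a' → 'at'
j=2: prepend 'y' → 'yat'
j=3: prepend 'p' → 'pyat'
j=4: prepend 'p' → 'ppyat'
j=5: prepend 'd' → 'dppyat'
j=6: prepend 'z' → 'zdppyat'
j=7: prepend 'f' → 'fzdppyat'

fzdppyat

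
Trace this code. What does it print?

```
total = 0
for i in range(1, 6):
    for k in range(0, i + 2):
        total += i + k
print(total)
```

140

i=1,k=0: total = 0+1 = 1
i=1,k=1: total = 1+2 = 3
i=1,k=2: total = 3+3 = 6
i=2,k=0: total = 6+2 = 8
i=2,k=1: total = 8+3 = 11
i=2,k=2: total = 11+4 = 15
i=2,k=3: total = 15+5 = 20
i=3,k=0: total = 20+3 = 23
i=3,k=1: total = 23+4 = 27
i=3,k=2: total = 27+5 = 32
i=3,k=3: total = 32+6 = 38
i=3,k=4: total = 38+7 = 45
i=4,k=0: total = 45+4 = 49
i=4,k=1: total = 49+5 = 54
i=4,k=2: total = 54+6 = 60
i=4,k=3: total = 60+7 = 67
i=4,k=4: total = 67+8 = 75
i=4,k=5: total = 75+9 = 84
i=5,k=0: total = 84+5 = 89
i=5,k=1: total = 89+6 = 95
i=5,k=2: total = 95+7 = 102
i=5,k=3: total = 102+8 = 110
i=5,k=4: total = 110+9 = 119
i=5,k=5: total = 119+10 = 129
i=5,k=6: total = 129+11 = 140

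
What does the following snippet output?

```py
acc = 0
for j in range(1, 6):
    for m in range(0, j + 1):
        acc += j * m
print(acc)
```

j=1,m=0: acc = 0+0 = 0
j=1,m=1: acc = 0+1 = 1
j=2,m=0: acc = 1+0 = 1
j=2,m=1: acc = 1+2 = 3
j=2,m=2: acc = 3+4 = 7
j=3,m=0: acc = 7+0 = 7
j=3,m=1: acc = 7+3 = 10
j=3,m=2: acc = 10+6 = 16
j=3,m=3: acc = 16+9 = 25
j=4,m=0: acc = 25+0 = 25
j=4,m=1: acc = 25+4 = 29
j=4,m=2: acc = 29+8 = 37
j=4,m=3: acc = 37+12 = 49
j=4,m=4: acc = 49+16 = 65
j=5,m=0: acc = 65+0 = 65
j=5,m=1: acc = 65+5 = 70
j=5,m=2: acc = 70+10 = 80
j=5,m=3: acc = 80+15 = 95
j=5,m=4: acc = 95+20 = 115
j=5,m=5: acc = 115+25 = 140

140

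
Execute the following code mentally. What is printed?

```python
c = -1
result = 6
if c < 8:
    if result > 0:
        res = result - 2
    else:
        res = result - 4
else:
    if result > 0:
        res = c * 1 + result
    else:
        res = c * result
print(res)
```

4

c=-1, result=6
c < 8 is True; result > 0 is True
→ res = result - 2 = 4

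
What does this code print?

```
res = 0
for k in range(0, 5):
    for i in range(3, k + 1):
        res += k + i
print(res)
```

21

k=3,i=3: res = 0+6 = 6
k=4,i=3: res = 6+7 = 13
k=4,i=4: res = 13+8 = 21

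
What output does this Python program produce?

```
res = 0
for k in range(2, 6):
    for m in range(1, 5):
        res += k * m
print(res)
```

k=2,m=1: res = 0+2 = 2
k=2,m=2: res = 2+4 = 6
k=2,m=3: res = 6+6 = 12
k=2,m=4: res = 12+8 = 20
k=3,m=1: res = 20+3 = 23
k=3,m=2: res = 23+6 = 29
k=3,m=3: res = 29+9 = 38
k=3,m=4: res = 38+12 = 50
k=4,m=1: res = 50+4 = 54
k=4,m=2: res = 54+8 = 62
k=4,m=3: res = 62+12 = 74
k=4,m=4: res = 74+16 = 90
k=5,m=1: res = 90+5 = 95
k=5,m=2: res = 95+10 = 105
k=5,m=3: res = 105+15 = 120
k=5,m=4: res = 120+20 = 140

140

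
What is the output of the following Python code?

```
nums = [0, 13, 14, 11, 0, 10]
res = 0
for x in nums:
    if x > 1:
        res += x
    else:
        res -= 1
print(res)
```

46

x=0: not >1, res = 0-1 = -1
x=13: >1, res = (-1)+13 = 12
x=14: >1, res = 12+14 = 26
x=11: >1, res = 26+11 = 37
x=0: not >1, res = 37-1 = 36
x=10: >1, res = 36+10 = 46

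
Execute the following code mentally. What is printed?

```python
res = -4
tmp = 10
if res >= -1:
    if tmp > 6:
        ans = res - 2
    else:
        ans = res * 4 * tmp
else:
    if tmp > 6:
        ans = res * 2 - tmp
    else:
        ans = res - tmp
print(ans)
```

-18

res=-4, tmp=10
res >= -1 is False; tmp > 6 is True
→ ans = res * 2 - tmp = -18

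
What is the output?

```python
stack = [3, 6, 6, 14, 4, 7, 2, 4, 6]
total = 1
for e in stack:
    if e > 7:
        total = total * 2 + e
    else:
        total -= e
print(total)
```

e=3: not >7, total = 1-3 = -2
e=6: not >7, total = (-2)-6 = -8
e=6: not >7, total = (-8)-6 = -14
e=14: >7, total = (-14)*2+14 = -14
e=4: not >7, total = (-14)-4 = -18
e=7: not >7, total = (-18)-7 = -25
e=2: not >7, total = (-25)-2 = -27
e=4: not >7, total = (-27)-4 = -31
e=6: not >7, total = (-31)-6 = -37

-37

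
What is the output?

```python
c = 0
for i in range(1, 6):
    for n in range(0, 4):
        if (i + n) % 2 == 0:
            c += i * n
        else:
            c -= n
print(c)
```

i=1,n=0: odd sum, c = 0-0 = 0
i=1,n=1: even sum, c = 0+1 = 1
i=1,n=2: odd sum, c = 1-2 = -1
i=1,n=3: even sum, c = (-1)+3 = 2
i=2,n=0: even sum, c = 2+0 = 2
i=2,n=1: odd sum, c = 2-1 = 1
i=2,n=2: even sum, c = 1+4 = 5
i=2,n=3: odd sum, c = 5-3 = 2
i=3,n=0: odd sum, c = 2-0 = 2
i=3,n=1: even sum, c = 2+3 = 5
i=3,n=2: odd sum, c = 5-2 = 3
i=3,n=3: even sum, c = 3+9 = 12
i=4,n=0: even sum, c = 12+0 = 12
i=4,n=1: odd sum, c = 12-1 = 11
i=4,n=2: even sum, c = 11+8 = 19
i=4,n=3: odd sum, c = 19-3 = 16
i=5,n=0: odd sum, c = 16-0 = 16
i=5,n=1: even sum, c = 16+5 = 21
i=5,n=2: odd sum, c = 21-2 = 19
i=5,n=3: even sum, c = 19+15 = 34

34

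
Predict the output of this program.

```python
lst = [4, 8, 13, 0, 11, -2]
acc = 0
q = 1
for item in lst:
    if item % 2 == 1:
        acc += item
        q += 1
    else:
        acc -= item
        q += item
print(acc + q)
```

item=4: not odd, acc = 0-4 = -4; q=5
item=8: not odd, acc = (-4)-8 = -12; q=13
item=13: odd, acc = (-12)+13 = 1; q=14
item=0: not odd, acc = 1-0 = 1; q=14
item=11: odd, acc = 1+11 = 12; q=15
item=-2: not odd, acc = 12-(-2) = 14; q=13
acc+q = 14+13 = 27

27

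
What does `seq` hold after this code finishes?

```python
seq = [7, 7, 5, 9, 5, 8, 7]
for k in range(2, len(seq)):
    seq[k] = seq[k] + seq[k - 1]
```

k=2: seq[2] = 5+7 = 12 → [7, 7, 12, 9, 5, 8, 7]
k=3: seq[3] = 9+12 = 21 → [7, 7, 12, 21, 5, 8, 7]
k=4: seq[4] = 5+21 = 26 → [7, 7, 12, 21, 26, 8, 7]
k=5: seq[5] = 8+26 = 34 → [7, 7, 12, 21, 26, 34, 7]
k=6: seq[6] = 7+34 = 41 → [7, 7, 12, 21, 26, 34, 41]

[7, 7, 12, 21, 26, 34, 41]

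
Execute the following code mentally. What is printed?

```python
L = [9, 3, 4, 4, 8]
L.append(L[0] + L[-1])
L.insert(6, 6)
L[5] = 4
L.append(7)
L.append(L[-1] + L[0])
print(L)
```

append L[0]+L[-1] = 9+8 = 17 → [9, 3, 4, 4, 8, 17]
insert 6 at 6 → [9, 3, 4, 4, 8, 17, 6]
L[5] = 4 → [9, 3, 4, 4, 8, 4, 6]
append 7 → [9, 3, 4, 4, 8, 4, 6, 7]
append L[-1]+L[0] = 7+9 = 16 → [9, 3, 4, 4, 8, 4, 6, 7, 16]

[9, 3, 4, 4, 8, 4, 6, 7, 16]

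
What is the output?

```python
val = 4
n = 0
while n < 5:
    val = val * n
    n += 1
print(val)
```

n=0: val = 4*0 = 0
n=1: val = 0*1 = 0
n=2: val = 0*2 = 0
n=3: val = 0*3 = 0
n=4: val = 0*4 = 0

0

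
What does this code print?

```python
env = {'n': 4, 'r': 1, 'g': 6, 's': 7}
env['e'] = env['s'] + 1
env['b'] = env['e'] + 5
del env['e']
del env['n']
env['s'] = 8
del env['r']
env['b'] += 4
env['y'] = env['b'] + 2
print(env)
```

env['e'] = env['s']+1 = 8 → {'n': 4, 'r': 1, 'g': 6, 's': 7, 'e': 8}
env['b'] = env['e']+5 = 13 → {'n': 4, 'r': 1, 'g': 6, 's': 7, 'e': 8, 'b': 13}
del 'e' → {'n': 4, 'r': 1, 'g': 6, 's': 7, 'b': 13}
del 'n' → {'r': 1, 'g': 6, 's': 7, 'b': 13}
env['s'] = 8 → {'r': 1, 'g': 6, 's': 8, 'b': 13}
del 'r' → {'g': 6, 's': 8, 'b': 13}
env['b'] = 13+4 = 17 → {'g': 6, 's': 8, 'b': 17}
env['y'] = env['b']+2 = 19 → {'g': 6, 's': 8, 'b': 17, 'y': 19}

{'g': 6, 's': 8, 'b': 17, 'y': 19}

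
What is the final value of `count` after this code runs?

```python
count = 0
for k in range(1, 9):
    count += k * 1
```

36

k=1: count = 0+1*1 = 1
k=2: count = 1+2*1 = 3
k=3: count = 3+3*1 = 6
k=4: count = 6+4*1 = 10
k=5: count = 10+5*1 = 15
k=6: count = 15+6*1 = 21
k=7: count = 21+7*1 = 28
k=8: count = 28+8*1 = 36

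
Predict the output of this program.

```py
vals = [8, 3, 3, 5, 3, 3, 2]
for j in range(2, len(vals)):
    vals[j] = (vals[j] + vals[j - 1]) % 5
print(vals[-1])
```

4

j=2: vals[2] = (3+3)%5 = 1 → [8, 3, 1, 5, 3, 3, 2]
j=3: vals[3] = (5+1)%5 = 1 → [8, 3, 1, 1, 3, 3, 2]
j=4: vals[4] = (3+1)%5 = 4 → [8, 3, 1, 1, 4, 3, 2]
j=5: vals[5] = (3+4)%5 = 2 → [8, 3, 1, 1, 4, 2, 2]
j=6: vals[6] = (2+2)%5 = 4 → [8, 3, 1, 1, 4, 2, 4]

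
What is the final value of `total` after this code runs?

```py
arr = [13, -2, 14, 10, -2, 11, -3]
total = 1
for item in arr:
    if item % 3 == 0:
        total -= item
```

item=13: not %3==0
item=-2: not %3==0
item=14: not %3==0
item=10: not %3==0
item=-2: not %3==0
item=11: not %3==0
item=-3: %3==0, total = 1-(-3) = 4

4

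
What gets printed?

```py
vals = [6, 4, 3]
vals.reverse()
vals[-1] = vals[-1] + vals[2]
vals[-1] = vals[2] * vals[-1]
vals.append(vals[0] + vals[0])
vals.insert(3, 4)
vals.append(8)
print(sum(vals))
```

reverse → [3, 4, 6]
vals[-1] = vals[-1]+vals[2] = 6+6 = 12 → [3, 4, 12]
vals[-1] = vals[2]*vals[-1] = 12*12 = 144 → [3, 4, 144]
append vals[0]+vals[0] = 3+3 = 6 → [3, 4, 144, 6]
insert 4 at 3 → [3, 4, 144, 4, 6]
append 8 → [3, 4, 144, 4, 6, 8]
sum = 169

169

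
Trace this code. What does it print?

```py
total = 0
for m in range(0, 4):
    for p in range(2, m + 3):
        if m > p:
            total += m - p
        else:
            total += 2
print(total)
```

m=0,p=2: not 0>2, total = 0+2 = 2
m=1,p=2: not 1>2, total = 2+2 = 4
m=1,p=3: not 1>3, total = 4+2 = 6
m=2,p=2: not 2>2, total = 6+2 = 8
m=2,p=3: not 2>3, total = 8+2 = 10
m=2,p=4: not 2>4, total = 10+2 = 12
m=3,p=2: 3>2, total = 12+1 = 13
m=3,p=3: not 3>3, total = 13+2 = 15
m=3,p=4: not 3>4, total = 15+2 = 17
m=3,p=5: not 3>5, total = 17+2 = 19

19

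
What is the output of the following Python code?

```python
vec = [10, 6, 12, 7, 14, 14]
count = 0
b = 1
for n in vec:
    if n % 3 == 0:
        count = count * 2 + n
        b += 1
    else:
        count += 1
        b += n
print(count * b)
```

n=10: not %3==0, count = 0+1 = 1; b=11
n=6: %3==0, count = 1*2+6 = 8; b=12
n=12: %3==0, count = 8*2+12 = 28; b=13
n=7: not %3==0, count = 28+1 = 29; b=20
n=14: not %3==0, count = 29+1 = 30; b=34
n=14: not %3==0, count = 30+1 = 31; b=48
count*b = 31*48 = 1488

1488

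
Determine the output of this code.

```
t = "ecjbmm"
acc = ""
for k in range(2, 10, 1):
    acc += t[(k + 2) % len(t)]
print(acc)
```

k=2: add t[4]='m' → 'm'
k=3: add t[5]='m' → 'mm'
k=4: add t[0]='e' → 'mme'
k=5: add t[1]='c' → 'mmec'
k=6: add t[2]='j' → 'mmecj'
k=7: add t[3]='b' → 'mmecjb'
k=8: add t[4]='m' → 'mmecjbm'
k=9: add t[5]='m' → 'mmecjbmm'

mmecjbmm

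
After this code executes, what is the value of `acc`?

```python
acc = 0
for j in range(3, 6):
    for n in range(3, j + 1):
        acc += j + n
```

j=3,n=3: acc = 0+6 = 6
j=4,n=3: acc = 6+7 = 13
j=4,n=4: acc = 13+8 = 21
j=5,n=3: acc = 21+8 = 29
j=5,n=4: acc = 29+9 = 38
j=5,n=5: acc = 38+10 = 48

48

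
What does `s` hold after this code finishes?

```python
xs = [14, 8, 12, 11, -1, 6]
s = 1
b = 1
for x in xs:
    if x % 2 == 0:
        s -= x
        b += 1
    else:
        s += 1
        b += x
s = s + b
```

x=14: even, s = 1-14 = -13; b=2
x=8: even, s = (-13)-8 = -21; b=3
x=12: even, s = (-21)-12 = -33; b=4
x=11: not even, s = (-33)+1 = -32; b=15
x=-1: not even, s = (-32)+1 = -31; b=14
x=6: even, s = (-31)-6 = -37; b=15
s+b = (-37)+15 = -22

-22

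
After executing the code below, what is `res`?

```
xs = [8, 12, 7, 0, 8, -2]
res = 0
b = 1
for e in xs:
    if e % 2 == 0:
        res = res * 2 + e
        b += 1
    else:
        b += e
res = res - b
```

e=8: even, res = 0*2+8 = 8; b=2
e=12: even, res = 8*2+12 = 28; b=3
e=7: not even; b=10
e=0: even, res = 28*2+0 = 56; b=11
e=8: even, res = 56*2+8 = 120; b=12
e=-2: even, res = 120*2+(-2) = 238; b=13
res-b = 238-13 = 225

225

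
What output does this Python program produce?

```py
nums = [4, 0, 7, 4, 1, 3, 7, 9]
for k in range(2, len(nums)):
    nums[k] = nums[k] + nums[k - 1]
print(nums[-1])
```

31

k=2: nums[2] = 7+0 = 7 → [4, 0, 7, 4, 1, 3, 7, 9]
k=3: nums[3] = 4+7 = 11 → [4, 0, 7, 11, 1, 3, 7, 9]
k=4: nums[4] = 1+11 = 12 → [4, 0, 7, 11, 12, 3, 7, 9]
k=5: nums[5] = 3+12 = 15 → [4, 0, 7, 11, 12, 15, 7, 9]
k=6: nums[6] = 7+15 = 22 → [4, 0, 7, 11, 12, 15, 22, 9]
k=7: nums[7] = 9+22 = 31 → [4, 0, 7, 11, 12, 15, 22, 31]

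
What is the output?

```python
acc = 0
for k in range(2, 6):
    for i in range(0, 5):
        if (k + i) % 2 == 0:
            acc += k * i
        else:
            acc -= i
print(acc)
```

k=2,i=0: even sum, acc = 0+0 = 0
k=2,i=1: odd sum, acc = 0-1 = -1
k=2,i=2: even sum, acc = (-1)+4 = 3
k=2,i=3: odd sum, acc = 3-3 = 0
k=2,i=4: even sum, acc = 0+8 = 8
k=3,i=0: odd sum, acc = 8-0 = 8
k=3,i=1: even sum, acc = 8+3 = 11
k=3,i=2: odd sum, acc = 11-2 = 9
k=3,i=3: even sum, acc = 9+9 = 18
k=3,i=4: odd sum, acc = 18-4 = 14
k=4,i=0: even sum, acc = 14+0 = 14
k=4,i=1: odd sum, acc = 14-1 = 13
k=4,i=2: even sum, acc = 13+8 = 21
k=4,i=3: odd sum, acc = 21-3 = 18
k=4,i=4: even sum, acc = 18+16 = 34
k=5,i=0: odd sum, acc = 34-0 = 34
k=5,i=1: even sum, acc = 34+5 = 39
k=5,i=2: odd sum, acc = 39-2 = 37
k=5,i=3: even sum, acc = 37+15 = 52
k=5,i=4: odd sum, acc = 52-4 = 48

48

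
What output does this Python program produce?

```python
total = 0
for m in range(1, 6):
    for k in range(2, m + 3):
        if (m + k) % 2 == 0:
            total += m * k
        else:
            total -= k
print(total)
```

131

m=1,k=2: odd sum, total = 0-2 = -2
m=1,k=3: even sum, total = (-2)+3 = 1
m=2,k=2: even sum, total = 1+4 = 5
m=2,k=3: odd sum, total = 5-3 = 2
m=2,k=4: even sum, total = 2+8 = 10
m=3,k=2: odd sum, total = 10-2 = 8
m=3,k=3: even sum, total = 8+9 = 17
m=3,k=4: odd sum, total = 17-4 = 13
m=3,k=5: even sum, total = 13+15 = 28
m=4,k=2: even sum, total = 28+8 = 36
m=4,k=3: odd sum, total = 36-3 = 33
m=4,k=4: even sum, total = 33+16 = 49
m=4,k=5: odd sum, total = 49-5 = 44
m=4,k=6: even sum, total = 44+24 = 68
m=5,k=2: odd sum, total = 68-2 = 66
m=5,k=3: even sum, total = 66+15 = 81
m=5,k=4: odd sum, total = 81-4 = 77
m=5,k=5: even sum, total = 77+25 = 102
m=5,k=6: odd sum, total = 102-6 = 96
m=5,k=7: even sum, total = 96+35 = 131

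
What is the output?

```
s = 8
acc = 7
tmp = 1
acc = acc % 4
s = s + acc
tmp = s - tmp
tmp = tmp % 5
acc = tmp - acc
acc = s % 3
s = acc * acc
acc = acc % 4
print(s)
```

4

acc = 7%4 = 3
s = 8+3 = 11
tmp = 11-1 = 10
tmp = 10%5 = 0
acc = 0-3 = -3
acc = 11%3 = 2
s = 2*2 = 4
acc = 2%4 = 2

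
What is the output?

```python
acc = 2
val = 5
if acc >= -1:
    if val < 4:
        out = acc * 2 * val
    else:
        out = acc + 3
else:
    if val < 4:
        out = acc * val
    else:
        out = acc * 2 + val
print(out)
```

5

acc=2, val=5
acc >= -1 is True; val < 4 is False
→ out = acc + 3 = 5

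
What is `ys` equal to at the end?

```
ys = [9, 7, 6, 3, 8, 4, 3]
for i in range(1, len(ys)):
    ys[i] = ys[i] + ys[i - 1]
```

[9, 16, 22, 25, 33, 37, 40]

i=1: ys[1] = 7+9 = 16 → [9, 16, 6, 3, 8, 4, 3]
i=2: ys[2] = 6+16 = 22 → [9, 16, 22, 3, 8, 4, 3]
i=3: ys[3] = 3+22 = 25 → [9, 16, 22, 25, 8, 4, 3]
i=4: ys[4] = 8+25 = 33 → [9, 16, 22, 25, 33, 4, 3]
i=5: ys[5] = 4+33 = 37 → [9, 16, 22, 25, 33, 37, 3]
i=6: ys[6] = 3+37 = 40 → [9, 16, 22, 25, 33, 37, 40]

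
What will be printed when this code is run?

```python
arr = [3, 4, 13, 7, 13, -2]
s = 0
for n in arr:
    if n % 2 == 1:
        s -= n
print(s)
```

-36

n=3: odd, s = 0-3 = -3
n=4: not odd
n=13: odd, s = (-3)-13 = -16
n=7: odd, s = (-16)-7 = -23
n=13: odd, s = (-23)-13 = -36
n=-2: not odd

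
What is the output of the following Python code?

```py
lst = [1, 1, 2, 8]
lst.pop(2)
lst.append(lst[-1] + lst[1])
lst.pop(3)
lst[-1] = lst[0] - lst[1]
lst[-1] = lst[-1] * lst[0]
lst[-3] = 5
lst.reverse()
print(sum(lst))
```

pop(2) removes 2 → [1, 1, 8]
append lst[-1]+lst[1] = 8+1 = 9 → [1, 1, 8, 9]
pop(3) removes 9 → [1, 1, 8]
lst[-1] = lst[0]-lst[1] = 1-1 = 0 → [1, 1, 0]
lst[-1] = lst[-1]*lst[0] = 0*1 = 0 → [1, 1, 0]
lst[-3] = 5 → [5, 1, 0]
reverse → [0, 1, 5]
sum = 6

6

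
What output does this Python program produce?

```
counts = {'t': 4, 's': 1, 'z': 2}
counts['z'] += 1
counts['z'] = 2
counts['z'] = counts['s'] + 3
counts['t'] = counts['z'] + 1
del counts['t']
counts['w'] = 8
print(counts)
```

counts['z'] = 2+1 = 3 → {'t': 4, 's': 1, 'z': 3}
counts['z'] = 2 → {'t': 4, 's': 1, 'z': 2}
counts['z'] = counts['s']+3 = 4 → {'t': 4, 's': 1, 'z': 4}
counts['t'] = counts['z']+1 = 5 → {'t': 5, 's': 1, 'z': 4}
del 't' → {'s': 1, 'z': 4}
counts['w'] = 8 → {'s': 1, 'z': 4, 'w': 8}

{'s': 1, 'z': 4, 'w': 8}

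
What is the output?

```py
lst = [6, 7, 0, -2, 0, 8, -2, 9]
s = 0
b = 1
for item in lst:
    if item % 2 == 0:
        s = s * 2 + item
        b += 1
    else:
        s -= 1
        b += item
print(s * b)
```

3611

item=6: even, s = 0*2+6 = 6; b=2
item=7: not even, s = 6-1 = 5; b=9
item=0: even, s = 5*2+0 = 10; b=10
item=-2: even, s = 10*2+(-2) = 18; b=11
item=0: even, s = 18*2+0 = 36; b=12
item=8: even, s = 36*2+8 = 80; b=13
item=-2: even, s = 80*2+(-2) = 158; b=14
item=9: not even, s = 158-1 = 157; b=23
s*b = 157*23 = 3611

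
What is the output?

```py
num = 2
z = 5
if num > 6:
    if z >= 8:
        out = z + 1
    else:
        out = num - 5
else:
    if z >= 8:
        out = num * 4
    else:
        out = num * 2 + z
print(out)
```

9

num=2, z=5
num > 6 is False; z >= 8 is False
→ out = num * 2 + z = 9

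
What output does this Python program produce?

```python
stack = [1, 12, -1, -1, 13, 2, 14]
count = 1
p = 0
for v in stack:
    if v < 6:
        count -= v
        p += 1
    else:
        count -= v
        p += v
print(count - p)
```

v=1: <6, count = 1-1 = 0; p=1
v=12: not <6, count = 0-12 = -12; p=13
v=-1: <6, count = (-12)-(-1) = -11; p=14
v=-1: <6, count = (-11)-(-1) = -10; p=15
v=13: not <6, count = (-10)-13 = -23; p=28
v=2: <6, count = (-23)-2 = -25; p=29
v=14: not <6, count = (-25)-14 = -39; p=43
count-p = (-39)-43 = -82

-82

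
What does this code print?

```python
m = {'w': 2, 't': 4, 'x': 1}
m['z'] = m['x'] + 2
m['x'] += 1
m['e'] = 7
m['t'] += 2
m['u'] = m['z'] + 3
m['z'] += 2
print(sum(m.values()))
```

28

m['z'] = m['x']+2 = 3 → {'w': 2, 't': 4, 'x': 1, 'z': 3}
m['x'] = 1+1 = 2 → {'w': 2, 't': 4, 'x': 2, 'z': 3}
m['e'] = 7 → {'w': 2, 't': 4, 'x': 2, 'z': 3, 'e': 7}
m['t'] = 4+2 = 6 → {'w': 2, 't': 6, 'x': 2, 'z': 3, 'e': 7}
m['u'] = m['z']+3 = 6 → {'w': 2, 't': 6, 'x': 2, 'z': 3, 'e': 7, 'u': 6}
m['z'] = 3+2 = 5 → {'w': 2, 't': 6, 'x': 2, 'z': 5, 'e': 7, 'u': 6}
sum of values = 28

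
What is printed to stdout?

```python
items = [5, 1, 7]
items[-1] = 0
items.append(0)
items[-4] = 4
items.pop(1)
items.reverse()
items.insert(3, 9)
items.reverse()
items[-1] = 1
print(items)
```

items[-1] = 0 → [5, 1, 0]
append 0 → [5, 1, 0, 0]
items[-4] = 4 → [4, 1, 0, 0]
pop(1) removes 1 → [4, 0, 0]
reverse → [0, 0, 4]
insert 9 at 3 → [0, 0, 4, 9]
reverse → [9, 4, 0, 0]
items[-1] = 1 → [9, 4, 0, 1]

[9, 4, 0, 1]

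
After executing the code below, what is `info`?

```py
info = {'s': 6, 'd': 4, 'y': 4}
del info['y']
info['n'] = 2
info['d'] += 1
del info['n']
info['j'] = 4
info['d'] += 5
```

del 'y' → {'s': 6, 'd': 4}
info['n'] = 2 → {'s': 6, 'd': 4, 'n': 2}
info['d'] = 4+1 = 5 → {'s': 6, 'd': 5, 'n': 2}
del 'n' → {'s': 6, 'd': 5}
info['j'] = 4 → {'s': 6, 'd': 5, 'j': 4}
info['d'] = 5+5 = 10 → {'s': 6, 'd': 10, 'j': 4}

{'s': 6, 'd': 10, 'j': 4}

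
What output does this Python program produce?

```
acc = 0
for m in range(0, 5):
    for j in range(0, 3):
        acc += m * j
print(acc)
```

30

m=0,j=0: acc = 0+0 = 0
m=0,j=1: acc = 0+0 = 0
m=0,j=2: acc = 0+0 = 0
m=1,j=0: acc = 0+0 = 0
m=1,j=1: acc = 0+1 = 1
m=1,j=2: acc = 1+2 = 3
m=2,j=0: acc = 3+0 = 3
m=2,j=1: acc = 3+2 = 5
m=2,j=2: acc = 5+4 = 9
m=3,j=0: acc = 9+0 = 9
m=3,j=1: acc = 9+3 = 12
m=3,j=2: acc = 12+6 = 18
m=4,j=0: acc = 18+0 = 18
m=4,j=1: acc = 18+4 = 22
m=4,j=2: acc = 22+8 = 30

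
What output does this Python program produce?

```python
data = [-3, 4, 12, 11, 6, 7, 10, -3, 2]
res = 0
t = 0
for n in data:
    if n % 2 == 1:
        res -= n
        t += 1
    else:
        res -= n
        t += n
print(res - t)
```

-84

n=-3: odd, res = 0-(-3) = 3; t=1
n=4: not odd, res = 3-4 = -1; t=5
n=12: not odd, res = (-1)-12 = -13; t=17
n=11: odd, res = (-13)-11 = -24; t=18
n=6: not odd, res = (-24)-6 = -30; t=24
n=7: odd, res = (-30)-7 = -37; t=25
n=10: not odd, res = (-37)-10 = -47; t=35
n=-3: odd, res = (-47)-(-3) = -44; t=36
n=2: not odd, res = (-44)-2 = -46; t=38
res-t = (-46)-38 = -84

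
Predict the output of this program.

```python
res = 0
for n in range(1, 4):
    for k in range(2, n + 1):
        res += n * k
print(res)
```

19

n=2,k=2: res = 0+4 = 4
n=3,k=2: res = 4+6 = 10
n=3,k=3: res = 10+9 = 19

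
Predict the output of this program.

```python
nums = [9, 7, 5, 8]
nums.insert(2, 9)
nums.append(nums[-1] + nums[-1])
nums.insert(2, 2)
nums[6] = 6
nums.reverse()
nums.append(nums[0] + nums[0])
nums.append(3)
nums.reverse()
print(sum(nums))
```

61

insert 9 at 2 → [9, 7, 9, 5, 8]
append nums[-1]+nums[-1] = 8+8 = 16 → [9, 7, 9, 5, 8, 16]
insert 2 at 2 → [9, 7, 2, 9, 5, 8, 16]
nums[6] = 6 → [9, 7, 2, 9, 5, 8, 6]
reverse → [6, 8, 5, 9, 2, 7, 9]
append nums[0]+nums[0] = 6+6 = 12 → [6, 8, 5, 9, 2, 7, 9, 12]
append 3 → [6, 8, 5, 9, 2, 7, 9, 12, 3]
reverse → [3, 12, 9, 7, 2, 9, 5, 8, 6]
sum = 61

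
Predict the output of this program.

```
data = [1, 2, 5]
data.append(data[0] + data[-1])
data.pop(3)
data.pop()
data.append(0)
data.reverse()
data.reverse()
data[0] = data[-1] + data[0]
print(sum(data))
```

3

append data[0]+data[-1] = 1+5 = 6 → [1, 2, 5, 6]
pop(3) removes 6 → [1, 2, 5]
pop() removes 5 → [1, 2]
append 0 → [1, 2, 0]
reverse → [0, 2, 1]
reverse → [1, 2, 0]
data[0] = data[-1]+data[0] = 0+1 = 1 → [1, 2, 0]
sum = 3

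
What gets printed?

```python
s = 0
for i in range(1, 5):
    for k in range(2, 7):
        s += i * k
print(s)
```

i=1,k=2: s = 0+2 = 2
i=1,k=3: s = 2+3 = 5
i=1,k=4: s = 5+4 = 9
i=1,k=5: s = 9+5 = 14
i=1,k=6: s = 14+6 = 20
i=2,k=2: s = 20+4 = 24
i=2,k=3: s = 24+6 = 30
i=2,k=4: s = 30+8 = 38
i=2,k=5: s = 38+10 = 48
i=2,k=6: s = 48+12 = 60
i=3,k=2: s = 60+6 = 66
i=3,k=3: s = 66+9 = 75
i=3,k=4: s = 75+12 = 87
i=3,k=5: s = 87+15 = 102
i=3,k=6: s = 102+18 = 120
i=4,k=2: s = 120+8 = 128
i=4,k=3: s = 128+12 = 140
i=4,k=4: s = 140+16 = 156
i=4,k=5: s = 156+20 = 176
i=4,k=6: s = 176+24 = 200

200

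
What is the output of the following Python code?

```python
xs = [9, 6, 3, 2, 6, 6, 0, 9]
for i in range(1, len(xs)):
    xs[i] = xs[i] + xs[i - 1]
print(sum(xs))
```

i=1: xs[1] = 6+9 = 15 → [9, 15, 3, 2, 6, 6, 0, 9]
i=2: xs[2] = 3+15 = 18 → [9, 15, 18, 2, 6, 6, 0, 9]
i=3: xs[3] = 2+18 = 20 → [9, 15, 18, 20, 6, 6, 0, 9]
i=4: xs[4] = 6+20 = 26 → [9, 15, 18, 20, 26, 6, 0, 9]
i=5: xs[5] = 6+26 = 32 → [9, 15, 18, 20, 26, 32, 0, 9]
i=6: xs[6] = 0+32 = 32 → [9, 15, 18, 20, 26, 32, 32, 9]
i=7: xs[7] = 9+32 = 41 → [9, 15, 18, 20, 26, 32, 32, 41]
sum = 193

193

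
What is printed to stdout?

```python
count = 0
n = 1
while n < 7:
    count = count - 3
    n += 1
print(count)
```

-18

n=1: count = 0-3 = -3
n=2: count = (-3)-3 = -6
n=3: count = (-6)-3 = -9
n=4: count = (-9)-3 = -12
n=5: count = (-12)-3 = -15
n=6: count = (-15)-3 = -18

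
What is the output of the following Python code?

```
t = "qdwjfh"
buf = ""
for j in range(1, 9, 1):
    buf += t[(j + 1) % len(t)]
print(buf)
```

j=1: add t[2]='w' → 'w'
j=2: add t[3]='j' → 'wj'
j=3: add t[4]='f' → 'wjf'
j=4: add t[5]='h' → 'wjfh'
j=5: add t[0]='q' → 'wjfhq'
j=6: add t[1]='d' → 'wjfhqd'
j=7: add t[2]='w' → 'wjfhqdw'
j=8: add t[3]='j' → 'wjfhqdwj'

wjfhqdwj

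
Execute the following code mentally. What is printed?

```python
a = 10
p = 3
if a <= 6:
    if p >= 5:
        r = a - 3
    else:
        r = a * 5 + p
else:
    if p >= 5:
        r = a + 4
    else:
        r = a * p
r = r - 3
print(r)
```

27

a=10, p=3
a <= 6 is False; p >= 5 is False
→ r = a * p = 30
r = 30-3 = 27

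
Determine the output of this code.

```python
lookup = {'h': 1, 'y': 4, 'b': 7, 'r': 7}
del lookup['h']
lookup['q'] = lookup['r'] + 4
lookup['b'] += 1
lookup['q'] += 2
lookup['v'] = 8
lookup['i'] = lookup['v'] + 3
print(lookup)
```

del 'h' → {'y': 4, 'b': 7, 'r': 7}
lookup['q'] = lookup['r']+4 = 11 → {'y': 4, 'b': 7, 'r': 7, 'q': 11}
lookup['b'] = 7+1 = 8 → {'y': 4, 'b': 8, 'r': 7, 'q': 11}
lookup['q'] = 11+2 = 13 → {'y': 4, 'b': 8, 'r': 7, 'q': 13}
lookup['v'] = 8 → {'y': 4, 'b': 8, 'r': 7, 'q': 13, 'v': 8}
lookup['i'] = lookup['v']+3 = 11 → {'y': 4, 'b': 8, 'r': 7, 'q': 13, 'v': 8, 'i': 11}

{'y': 4, 'b': 8, 'r': 7, 'q': 13, 'v': 8, 'i': 11}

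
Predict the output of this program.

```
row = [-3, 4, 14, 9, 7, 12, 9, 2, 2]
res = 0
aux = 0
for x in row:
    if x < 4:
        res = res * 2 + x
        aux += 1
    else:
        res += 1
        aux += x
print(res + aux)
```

x=-3: <4, res = 0*2+(-3) = -3; aux=1
x=4: not <4, res = (-3)+1 = -2; aux=5
x=14: not <4, res = (-2)+1 = -1; aux=19
x=9: not <4, res = (-1)+1 = 0; aux=28
x=7: not <4, res = 0+1 = 1; aux=35
x=12: not <4, res = 1+1 = 2; aux=47
x=9: not <4, res = 2+1 = 3; aux=56
x=2: <4, res = 3*2+2 = 8; aux=57
x=2: <4, res = 8*2+2 = 18; aux=58
res+aux = 18+58 = 76

76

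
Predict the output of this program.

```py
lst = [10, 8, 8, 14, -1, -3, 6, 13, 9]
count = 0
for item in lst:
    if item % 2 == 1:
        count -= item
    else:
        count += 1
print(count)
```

item=10: not odd, count = 0+1 = 1
item=8: not odd, count = 1+1 = 2
item=8: not odd, count = 2+1 = 3
item=14: not odd, count = 3+1 = 4
item=-1: odd, count = 4-(-1) = 5
item=-3: odd, count = 5-(-3) = 8
item=6: not odd, count = 8+1 = 9
item=13: odd, count = 9-13 = -4
item=9: odd, count = (-4)-9 = -13

-13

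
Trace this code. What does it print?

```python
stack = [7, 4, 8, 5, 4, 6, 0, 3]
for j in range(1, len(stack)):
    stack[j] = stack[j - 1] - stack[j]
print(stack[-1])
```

j=1: stack[1] = 7-4 = 3 → [7, 3, 8, 5, 4, 6, 0, 3]
j=2: stack[2] = 3-8 = -5 → [7, 3, -5, 5, 4, 6, 0, 3]
j=3: stack[3] = (-5)-5 = -10 → [7, 3, -5, -10, 4, 6, 0, 3]
j=4: stack[4] = (-10)-4 = -14 → [7, 3, -5, -10, -14, 6, 0, 3]
j=5: stack[5] = (-14)-6 = -20 → [7, 3, -5, -10, -14, -20, 0, 3]
j=6: stack[6] = (-20)-0 = -20 → [7, 3, -5, -10, -14, -20, -20, 3]
j=7: stack[7] = (-20)-3 = -23 → [7, 3, -5, -10, -14, -20, -20, -23]

-23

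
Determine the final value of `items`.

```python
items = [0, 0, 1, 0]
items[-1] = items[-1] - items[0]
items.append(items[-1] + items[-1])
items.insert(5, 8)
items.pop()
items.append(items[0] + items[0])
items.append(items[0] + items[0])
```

items[-1] = items[-1]-items[0] = 0-0 = 0 → [0, 0, 1, 0]
append items[-1]+items[-1] = 0+0 = 0 → [0, 0, 1, 0, 0]
insert 8 at 5 → [0, 0, 1, 0, 0, 8]
pop() removes 8 → [0, 0, 1, 0, 0]
append items[0]+items[0] = 0+0 = 0 → [0, 0, 1, 0, 0, 0]
append items[0]+items[0] = 0+0 = 0 → [0, 0, 1, 0, 0, 0, 0]

[0, 0, 1, 0, 0, 0, 0]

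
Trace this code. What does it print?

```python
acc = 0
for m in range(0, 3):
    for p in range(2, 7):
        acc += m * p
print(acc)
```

m=0,p=2: acc = 0+0 = 0
m=0,p=3: acc = 0+0 = 0
m=0,p=4: acc = 0+0 = 0
m=0,p=5: acc = 0+0 = 0
m=0,p=6: acc = 0+0 = 0
m=1,p=2: acc = 0+2 = 2
m=1,p=3: acc = 2+3 = 5
m=1,p=4: acc = 5+4 = 9
m=1,p=5: acc = 9+5 = 14
m=1,p=6: acc = 14+6 = 20
m=2,p=2: acc = 20+4 = 24
m=2,p=3: acc = 24+6 = 30
m=2,p=4: acc = 30+8 = 38
m=2,p=5: acc = 38+10 = 48
m=2,p=6: acc = 48+12 = 60

60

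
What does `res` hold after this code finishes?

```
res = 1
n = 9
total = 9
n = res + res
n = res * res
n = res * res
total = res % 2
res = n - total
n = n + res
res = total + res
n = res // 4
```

n = 1+1 = 2
n = 1*1 = 1
n = 1*1 = 1
total = 1%2 = 1
res = 1-1 = 0
n = 1+0 = 1
res = 1+0 = 1
n = 1//4 = 0

1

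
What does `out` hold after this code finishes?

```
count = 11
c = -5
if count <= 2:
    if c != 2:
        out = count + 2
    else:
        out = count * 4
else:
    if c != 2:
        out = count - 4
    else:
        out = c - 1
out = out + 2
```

count=11, c=-5
count <= 2 is False; c != 2 is True
→ out = count - 4 = 7
out = 7+2 = 9

9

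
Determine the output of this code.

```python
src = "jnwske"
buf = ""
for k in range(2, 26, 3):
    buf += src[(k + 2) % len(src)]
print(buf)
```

k=2: add src[4]='k' → 'k'
k=5: add src[1]='n' → 'kn'
k=8: add src[4]='k' → 'knk'
k=11: add src[1]='n' → 'knkn'
k=14: add src[4]='k' → 'knknk'
k=17: add src[1]='n' → 'knknkn'
k=20: add src[4]='k' → 'knknknk'
k=23: add src[1]='n' → 'knknknkn'

knknknkn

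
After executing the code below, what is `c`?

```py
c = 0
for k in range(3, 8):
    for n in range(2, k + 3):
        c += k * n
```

k=3,n=2: c = 0+6 = 6
k=3,n=3: c = 6+9 = 15
k=3,n=4: c = 15+12 = 27
k=3,n=5: c = 27+15 = 42
k=4,n=2: c = 42+8 = 50
k=4,n=3: c = 50+12 = 62
k=4,n=4: c = 62+16 = 78
k=4,n=5: c = 78+20 = 98
k=4,n=6: c = 98+24 = 122
k=5,n=2: c = 122+10 = 132
k=5,n=3: c = 132+15 = 147
k=5,n=4: c = 147+20 = 167
k=5,n=5: c = 167+25 = 192
k=5,n=6: c = 192+30 = 222
k=5,n=7: c = 222+35 = 257
k=6,n=2: c = 257+12 = 269
k=6,n=3: c = 269+18 = 287
k=6,n=4: c = 287+24 = 311
k=6,n=5: c = 311+30 = 341
k=6,n=6: c = 341+36 = 377
k=6,n=7: c = 377+42 = 419
k=6,n=8: c = 419+48 = 467
k=7,n=2: c = 467+14 = 481
k=7,n=3: c = 481+21 = 502
k=7,n=4: c = 502+28 = 530
k=7,n=5: c = 530+35 = 565
k=7,n=6: c = 565+42 = 607
k=7,n=7: c = 607+49 = 656
k=7,n=8: c = 656+56 = 712
k=7,n=9: c = 712+63 = 775

775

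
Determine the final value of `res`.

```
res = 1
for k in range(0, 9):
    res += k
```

k=0: res = 1+0 = 1
k=1: res = 1+1 = 2
k=2: res = 2+2 = 4
k=3: res = 4+3 = 7
k=4: res = 7+4 = 11
k=5: res = 11+5 = 16
k=6: res = 16+6 = 22
k=7: res = 22+7 = 29
k=8: res = 29+8 = 37

37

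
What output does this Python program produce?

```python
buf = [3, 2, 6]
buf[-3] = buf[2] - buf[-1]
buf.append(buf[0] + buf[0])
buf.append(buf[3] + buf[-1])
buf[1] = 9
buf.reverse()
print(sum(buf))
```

15

buf[-3] = buf[2]-buf[-1] = 6-6 = 0 → [0, 2, 6]
append buf[0]+buf[0] = 0+0 = 0 → [0, 2, 6, 0]
append buf[3]+buf[-1] = 0+0 = 0 → [0, 2, 6, 0, 0]
buf[1] = 9 → [0, 9, 6, 0, 0]
reverse → [0, 0, 6, 9, 0]
sum = 15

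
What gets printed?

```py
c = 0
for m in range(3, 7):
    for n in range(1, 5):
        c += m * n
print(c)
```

m=3,n=1: c = 0+3 = 3
m=3,n=2: c = 3+6 = 9
m=3,n=3: c = 9+9 = 18
m=3,n=4: c = 18+12 = 30
m=4,n=1: c = 30+4 = 34
m=4,n=2: c = 34+8 = 42
m=4,n=3: c = 42+12 = 54
m=4,n=4: c = 54+16 = 70
m=5,n=1: c = 70+5 = 75
m=5,n=2: c = 75+10 = 85
m=5,n=3: c = 85+15 = 100
m=5,n=4: c = 100+20 = 120
m=6,n=1: c = 120+6 = 126
m=6,n=2: c = 126+12 = 138
m=6,n=3: c = 138+18 = 156
m=6,n=4: c = 156+24 = 180

180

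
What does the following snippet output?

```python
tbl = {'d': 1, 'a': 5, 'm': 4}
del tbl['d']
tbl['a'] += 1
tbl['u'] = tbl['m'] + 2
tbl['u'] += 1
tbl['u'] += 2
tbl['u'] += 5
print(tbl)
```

del 'd' → {'a': 5, 'm': 4}
tbl['a'] = 5+1 = 6 → {'a': 6, 'm': 4}
tbl['u'] = tbl['m']+2 = 6 → {'a': 6, 'm': 4, 'u': 6}
tbl['u'] = 6+1 = 7 → {'a': 6, 'm': 4, 'u': 7}
tbl['u'] = 7+2 = 9 → {'a': 6, 'm': 4, 'u': 9}
tbl['u'] = 9+5 = 14 → {'a': 6, 'm': 4, 'u': 14}

{'a': 6, 'm': 4, 'u': 14}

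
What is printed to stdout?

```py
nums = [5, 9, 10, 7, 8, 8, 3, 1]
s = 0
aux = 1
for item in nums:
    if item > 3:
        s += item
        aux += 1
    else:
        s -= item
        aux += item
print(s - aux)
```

32

item=5: >3, s = 0+5 = 5; aux=2
item=9: >3, s = 5+9 = 14; aux=3
item=10: >3, s = 14+10 = 24; aux=4
item=7: >3, s = 24+7 = 31; aux=5
item=8: >3, s = 31+8 = 39; aux=6
item=8: >3, s = 39+8 = 47; aux=7
item=3: not >3, s = 47-3 = 44; aux=10
item=1: not >3, s = 44-1 = 43; aux=11
s-aux = 43-11 = 32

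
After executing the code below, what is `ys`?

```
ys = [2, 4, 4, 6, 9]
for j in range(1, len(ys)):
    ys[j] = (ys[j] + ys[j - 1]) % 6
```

j=1: ys[1] = (4+2)%6 = 0 → [2, 0, 4, 6, 9]
j=2: ys[2] = (4+0)%6 = 4 → [2, 0, 4, 6, 9]
j=3: ys[3] = (6+4)%6 = 4 → [2, 0, 4, 4, 9]
j=4: ys[4] = (9+4)%6 = 1 → [2, 0, 4, 4, 1]

[2, 0, 4, 4, 1]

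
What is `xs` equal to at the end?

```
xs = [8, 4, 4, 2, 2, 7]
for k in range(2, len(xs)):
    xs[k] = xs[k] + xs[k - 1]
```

k=2: xs[2] = 4+4 = 8 → [8, 4, 8, 2, 2, 7]
k=3: xs[3] = 2+8 = 10 → [8, 4, 8, 10, 2, 7]
k=4: xs[4] = 2+10 = 12 → [8, 4, 8, 10, 12, 7]
k=5: xs[5] = 7+12 = 19 → [8, 4, 8, 10, 12, 19]

[8, 4, 8, 10, 12, 19]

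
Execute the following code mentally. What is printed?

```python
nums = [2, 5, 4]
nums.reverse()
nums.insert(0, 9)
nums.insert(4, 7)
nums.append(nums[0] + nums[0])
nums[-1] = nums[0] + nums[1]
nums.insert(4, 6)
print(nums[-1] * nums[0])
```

reverse → [4, 5, 2]
insert 9 at 0 → [9, 4, 5, 2]
insert 7 at 4 → [9, 4, 5, 2, 7]
append nums[0]+nums[0] = 9+9 = 18 → [9, 4, 5, 2, 7, 18]
nums[-1] = nums[0]+nums[1] = 9+4 = 13 → [9, 4, 5, 2, 7, 13]
insert 6 at 4 → [9, 4, 5, 2, 6, 7, 13]
nums[-1]*nums[0] = 13*9 = 117

117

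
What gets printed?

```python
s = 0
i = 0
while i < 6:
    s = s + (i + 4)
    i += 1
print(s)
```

39

i=0: s = 0+4 = 4
i=1: s = 4+5 = 9
i=2: s = 9+6 = 15
i=3: s = 15+7 = 22
i=4: s = 22+8 = 30
i=5: s = 30+9 = 39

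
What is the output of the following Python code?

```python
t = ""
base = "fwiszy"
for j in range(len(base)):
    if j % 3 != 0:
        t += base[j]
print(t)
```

wizy

j=0: skip
j=1: add 'w' → 'w'
j=2: add 'i' → 'wi'
j=3: skip
j=4: add 'z' → 'wiz'
j=5: add 'y' → 'wizy'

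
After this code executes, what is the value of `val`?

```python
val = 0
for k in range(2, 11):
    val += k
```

k=2: val = 0+2 = 2
k=3: val = 2+3 = 5
k=4: val = 5+4 = 9
k=5: val = 9+5 = 14
k=6: val = 14+6 = 20
k=7: val = 20+7 = 27
k=8: val = 27+8 = 35
k=9: val = 35+9 = 44
k=10: val = 44+10 = 54

54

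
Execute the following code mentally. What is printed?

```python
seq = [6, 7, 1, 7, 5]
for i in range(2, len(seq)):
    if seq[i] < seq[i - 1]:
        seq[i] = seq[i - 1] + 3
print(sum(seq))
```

i=2: 1<7, seq[2] = 7+3 = 10 → [6, 7, 10, 7, 5]
i=3: 7<10, seq[3] = 10+3 = 13 → [6, 7, 10, 13, 5]
i=4: 5<13, seq[4] = 13+3 = 16 → [6, 7, 10, 13, 16]
sum = 52

52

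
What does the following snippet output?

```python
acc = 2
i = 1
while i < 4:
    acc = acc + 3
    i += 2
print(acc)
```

i=1: acc = 2+3 = 5
i=3: acc = 5+3 = 8

8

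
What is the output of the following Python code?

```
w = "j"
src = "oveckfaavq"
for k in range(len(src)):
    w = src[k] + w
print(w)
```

k=0: prepend 'o' → 'oj'
k=1: prepend 'v' → 'voj'
k=2: prepend 'e' → 'evoj'
k=3: prepend 'c' → 'cevoj'
k=4: prepend 'k' → 'kcevoj'
k=5: prepend 'f' → 'fkcevoj'
k=6: prepend 'a' → 'afkcevoj'
k=7: prepend 'a' → 'aafkcevoj'
k=8: prepend 'v' → 'vaafkcevoj'
k=9: prepend 'q' → 'qvaafkcevoj'

qvaafkcevoj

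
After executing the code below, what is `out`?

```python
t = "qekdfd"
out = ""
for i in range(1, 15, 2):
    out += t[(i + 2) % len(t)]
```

i=1: add t[3]='d' → 'd'
i=3: add t[5]='d' → 'dd'
i=5: add t[1]='e' → 'dde'
i=7: add t[3]='d' → 'dded'
i=9: add t[5]='d' → 'ddedd'
i=11: add t[1]='e' → 'ddedde'
i=13: add t[3]='d' → 'ddedded'

'ddedded'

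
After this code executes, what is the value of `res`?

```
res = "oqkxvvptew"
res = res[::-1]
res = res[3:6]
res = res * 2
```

'pvvpvv'

reverse → 'wetpvvxkqo'
slice [3:6] → 'pvv'
repeat ×2 → 'pvvpvv'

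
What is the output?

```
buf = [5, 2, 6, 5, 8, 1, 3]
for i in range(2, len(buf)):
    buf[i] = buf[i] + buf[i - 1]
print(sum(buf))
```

i=2: buf[2] = 6+2 = 8 → [5, 2, 8, 5, 8, 1, 3]
i=3: buf[3] = 5+8 = 13 → [5, 2, 8, 13, 8, 1, 3]
i=4: buf[4] = 8+13 = 21 → [5, 2, 8, 13, 21, 1, 3]
i=5: buf[5] = 1+21 = 22 → [5, 2, 8, 13, 21, 22, 3]
i=6: buf[6] = 3+22 = 25 → [5, 2, 8, 13, 21, 22, 25]
sum = 96

96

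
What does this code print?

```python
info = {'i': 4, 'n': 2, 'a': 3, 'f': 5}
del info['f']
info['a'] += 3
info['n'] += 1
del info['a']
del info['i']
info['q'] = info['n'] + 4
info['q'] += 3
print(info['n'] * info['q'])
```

del 'f' → {'i': 4, 'n': 2, 'a': 3}
info['a'] = 3+3 = 6 → {'i': 4, 'n': 2, 'a': 6}
info['n'] = 2+1 = 3 → {'i': 4, 'n': 3, 'a': 6}
del 'a' → {'i': 4, 'n': 3}
del 'i' → {'n': 3}
info['q'] = info['n']+4 = 7 → {'n': 3, 'q': 7}
info['q'] = 7+3 = 10 → {'n': 3, 'q': 10}
info['n']*info['q'] = 3*10 = 30

30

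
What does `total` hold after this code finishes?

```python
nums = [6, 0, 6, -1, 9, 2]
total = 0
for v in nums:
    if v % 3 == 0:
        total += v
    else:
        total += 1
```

v=6: %3==0, total = 0+6 = 6
v=0: %3==0, total = 6+0 = 6
v=6: %3==0, total = 6+6 = 12
v=-1: not %3==0, total = 12+1 = 13
v=9: %3==0, total = 13+9 = 22
v=2: not %3==0, total = 22+1 = 23

23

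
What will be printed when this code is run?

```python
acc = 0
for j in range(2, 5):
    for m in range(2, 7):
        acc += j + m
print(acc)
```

j=2,m=2: acc = 0+4 = 4
j=2,m=3: acc = 4+5 = 9
j=2,m=4: acc = 9+6 = 15
j=2,m=5: acc = 15+7 = 22
j=2,m=6: acc = 22+8 = 30
j=3,m=2: acc = 30+5 = 35
j=3,m=3: acc = 35+6 = 41
j=3,m=4: acc = 41+7 = 48
j=3,m=5: acc = 48+8 = 56
j=3,m=6: acc = 56+9 = 65
j=4,m=2: acc = 65+6 = 71
j=4,m=3: acc = 71+7 = 78
j=4,m=4: acc = 78+8 = 86
j=4,m=5: acc = 86+9 = 95
j=4,m=6: acc = 95+10 = 105

105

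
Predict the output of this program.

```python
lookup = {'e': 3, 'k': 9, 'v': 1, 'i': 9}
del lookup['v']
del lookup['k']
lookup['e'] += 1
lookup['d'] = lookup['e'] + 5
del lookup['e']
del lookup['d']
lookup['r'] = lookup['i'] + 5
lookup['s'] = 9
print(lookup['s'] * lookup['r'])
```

del 'v' → {'e': 3, 'k': 9, 'i': 9}
del 'k' → {'e': 3, 'i': 9}
lookup['e'] = 3+1 = 4 → {'e': 4, 'i': 9}
lookup['d'] = lookup['e']+5 = 9 → {'e': 4, 'i': 9, 'd': 9}
del 'e' → {'i': 9, 'd': 9}
del 'd' → {'i': 9}
lookup['r'] = lookup['i']+5 = 14 → {'i': 9, 'r': 14}
lookup['s'] = 9 → {'i': 9, 'r': 14, 's': 9}
lookup['s']*lookup['r'] = 9*14 = 126

126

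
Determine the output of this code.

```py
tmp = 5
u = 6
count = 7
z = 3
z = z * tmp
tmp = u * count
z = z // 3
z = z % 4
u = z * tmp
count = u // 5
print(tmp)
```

z = 3*5 = 15
tmp = 6*7 = 42
z = 15//3 = 5
z = 5%4 = 1
u = 1*42 = 42
count = 42//5 = 8

42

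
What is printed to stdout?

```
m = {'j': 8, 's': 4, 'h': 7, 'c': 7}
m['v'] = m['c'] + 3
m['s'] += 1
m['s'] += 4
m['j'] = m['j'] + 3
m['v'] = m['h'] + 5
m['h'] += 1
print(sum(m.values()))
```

m['v'] = m['c']+3 = 10 → {'j': 8, 's': 4, 'h': 7, 'c': 7, 'v': 10}
m['s'] = 4+1 = 5 → {'j': 8, 's': 5, 'h': 7, 'c': 7, 'v': 10}
m['s'] = 5+4 = 9 → {'j': 8, 's': 9, 'h': 7, 'c': 7, 'v': 10}
m['j'] = m['j']+3 = 11 → {'j': 11, 's': 9, 'h': 7, 'c': 7, 'v': 10}
m['v'] = m['h']+5 = 12 → {'j': 11, 's': 9, 'h': 7, 'c': 7, 'v': 12}
m['h'] = 7+1 = 8 → {'j': 11, 's': 9, 'h': 8, 'c': 7, 'v': 12}
sum of values = 47

47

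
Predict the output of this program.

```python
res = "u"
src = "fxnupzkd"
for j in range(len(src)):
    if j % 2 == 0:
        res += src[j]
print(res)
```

j=0: add 'f' → 'uf'
j=1: skip
j=2: add 'n' → 'ufn'
j=3: skip
j=4: add 'p' → 'ufnp'
j=5: skip
j=6: add 'k' → 'ufnpk'
j=7: skip

ufnpk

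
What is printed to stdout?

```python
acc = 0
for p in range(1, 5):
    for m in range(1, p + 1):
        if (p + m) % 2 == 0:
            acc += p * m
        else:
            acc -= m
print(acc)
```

34

p=1,m=1: even sum, acc = 0+1 = 1
p=2,m=1: odd sum, acc = 1-1 = 0
p=2,m=2: even sum, acc = 0+4 = 4
p=3,m=1: even sum, acc = 4+3 = 7
p=3,m=2: odd sum, acc = 7-2 = 5
p=3,m=3: even sum, acc = 5+9 = 14
p=4,m=1: odd sum, acc = 14-1 = 13
p=4,m=2: even sum, acc = 13+8 = 21
p=4,m=3: odd sum, acc = 21-3 = 18
p=4,m=4: even sum, acc = 18+16 = 34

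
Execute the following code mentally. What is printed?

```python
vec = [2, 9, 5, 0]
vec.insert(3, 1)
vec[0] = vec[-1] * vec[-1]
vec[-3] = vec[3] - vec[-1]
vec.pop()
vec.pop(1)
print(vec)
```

[0, 1, 1]

insert 1 at 3 → [2, 9, 5, 1, 0]
vec[0] = vec[-1]*vec[-1] = 0*0 = 0 → [0, 9, 5, 1, 0]
vec[-3] = vec[3]-vec[-1] = 1-0 = 1 → [0, 9, 1, 1, 0]
pop() removes 0 → [0, 9, 1, 1]
pop(1) removes 9 → [0, 1, 1]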